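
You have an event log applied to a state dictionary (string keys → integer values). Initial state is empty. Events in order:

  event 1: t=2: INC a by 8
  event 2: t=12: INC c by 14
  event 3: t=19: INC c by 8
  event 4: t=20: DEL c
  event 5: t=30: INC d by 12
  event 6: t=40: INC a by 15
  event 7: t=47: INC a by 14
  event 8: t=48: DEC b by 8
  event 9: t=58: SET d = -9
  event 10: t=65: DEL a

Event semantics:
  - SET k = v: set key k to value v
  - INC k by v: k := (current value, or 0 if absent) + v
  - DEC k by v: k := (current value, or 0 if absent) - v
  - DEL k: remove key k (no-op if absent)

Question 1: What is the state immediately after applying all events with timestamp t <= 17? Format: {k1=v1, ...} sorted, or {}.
Apply events with t <= 17 (2 events):
  after event 1 (t=2: INC a by 8): {a=8}
  after event 2 (t=12: INC c by 14): {a=8, c=14}

Answer: {a=8, c=14}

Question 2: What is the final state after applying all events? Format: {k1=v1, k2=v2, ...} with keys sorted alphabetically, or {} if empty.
Answer: {b=-8, d=-9}

Derivation:
  after event 1 (t=2: INC a by 8): {a=8}
  after event 2 (t=12: INC c by 14): {a=8, c=14}
  after event 3 (t=19: INC c by 8): {a=8, c=22}
  after event 4 (t=20: DEL c): {a=8}
  after event 5 (t=30: INC d by 12): {a=8, d=12}
  after event 6 (t=40: INC a by 15): {a=23, d=12}
  after event 7 (t=47: INC a by 14): {a=37, d=12}
  after event 8 (t=48: DEC b by 8): {a=37, b=-8, d=12}
  after event 9 (t=58: SET d = -9): {a=37, b=-8, d=-9}
  after event 10 (t=65: DEL a): {b=-8, d=-9}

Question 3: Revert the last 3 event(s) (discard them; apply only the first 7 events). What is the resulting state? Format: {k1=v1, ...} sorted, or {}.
Keep first 7 events (discard last 3):
  after event 1 (t=2: INC a by 8): {a=8}
  after event 2 (t=12: INC c by 14): {a=8, c=14}
  after event 3 (t=19: INC c by 8): {a=8, c=22}
  after event 4 (t=20: DEL c): {a=8}
  after event 5 (t=30: INC d by 12): {a=8, d=12}
  after event 6 (t=40: INC a by 15): {a=23, d=12}
  after event 7 (t=47: INC a by 14): {a=37, d=12}

Answer: {a=37, d=12}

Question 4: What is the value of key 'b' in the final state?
Answer: -8

Derivation:
Track key 'b' through all 10 events:
  event 1 (t=2: INC a by 8): b unchanged
  event 2 (t=12: INC c by 14): b unchanged
  event 3 (t=19: INC c by 8): b unchanged
  event 4 (t=20: DEL c): b unchanged
  event 5 (t=30: INC d by 12): b unchanged
  event 6 (t=40: INC a by 15): b unchanged
  event 7 (t=47: INC a by 14): b unchanged
  event 8 (t=48: DEC b by 8): b (absent) -> -8
  event 9 (t=58: SET d = -9): b unchanged
  event 10 (t=65: DEL a): b unchanged
Final: b = -8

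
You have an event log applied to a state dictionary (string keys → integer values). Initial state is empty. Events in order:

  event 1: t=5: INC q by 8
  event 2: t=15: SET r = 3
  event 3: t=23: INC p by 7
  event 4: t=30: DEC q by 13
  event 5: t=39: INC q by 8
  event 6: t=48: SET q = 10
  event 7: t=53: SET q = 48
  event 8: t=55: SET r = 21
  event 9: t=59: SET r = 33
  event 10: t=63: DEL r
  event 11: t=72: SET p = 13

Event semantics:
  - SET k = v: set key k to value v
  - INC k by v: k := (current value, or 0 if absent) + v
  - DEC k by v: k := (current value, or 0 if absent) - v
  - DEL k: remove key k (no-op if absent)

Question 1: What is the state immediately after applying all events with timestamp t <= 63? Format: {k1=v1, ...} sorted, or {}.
Answer: {p=7, q=48}

Derivation:
Apply events with t <= 63 (10 events):
  after event 1 (t=5: INC q by 8): {q=8}
  after event 2 (t=15: SET r = 3): {q=8, r=3}
  after event 3 (t=23: INC p by 7): {p=7, q=8, r=3}
  after event 4 (t=30: DEC q by 13): {p=7, q=-5, r=3}
  after event 5 (t=39: INC q by 8): {p=7, q=3, r=3}
  after event 6 (t=48: SET q = 10): {p=7, q=10, r=3}
  after event 7 (t=53: SET q = 48): {p=7, q=48, r=3}
  after event 8 (t=55: SET r = 21): {p=7, q=48, r=21}
  after event 9 (t=59: SET r = 33): {p=7, q=48, r=33}
  after event 10 (t=63: DEL r): {p=7, q=48}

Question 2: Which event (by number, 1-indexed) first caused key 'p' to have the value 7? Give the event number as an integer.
Looking for first event where p becomes 7:
  event 3: p (absent) -> 7  <-- first match

Answer: 3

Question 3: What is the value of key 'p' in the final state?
Answer: 13

Derivation:
Track key 'p' through all 11 events:
  event 1 (t=5: INC q by 8): p unchanged
  event 2 (t=15: SET r = 3): p unchanged
  event 3 (t=23: INC p by 7): p (absent) -> 7
  event 4 (t=30: DEC q by 13): p unchanged
  event 5 (t=39: INC q by 8): p unchanged
  event 6 (t=48: SET q = 10): p unchanged
  event 7 (t=53: SET q = 48): p unchanged
  event 8 (t=55: SET r = 21): p unchanged
  event 9 (t=59: SET r = 33): p unchanged
  event 10 (t=63: DEL r): p unchanged
  event 11 (t=72: SET p = 13): p 7 -> 13
Final: p = 13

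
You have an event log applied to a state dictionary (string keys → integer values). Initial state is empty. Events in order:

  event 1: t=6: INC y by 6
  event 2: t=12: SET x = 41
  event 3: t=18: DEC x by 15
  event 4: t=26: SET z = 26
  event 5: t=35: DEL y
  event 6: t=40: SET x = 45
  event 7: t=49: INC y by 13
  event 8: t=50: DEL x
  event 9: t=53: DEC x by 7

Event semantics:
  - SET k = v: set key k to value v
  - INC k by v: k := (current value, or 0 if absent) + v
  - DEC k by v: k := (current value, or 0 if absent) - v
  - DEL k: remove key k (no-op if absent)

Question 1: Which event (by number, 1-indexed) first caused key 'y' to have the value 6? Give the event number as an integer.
Looking for first event where y becomes 6:
  event 1: y (absent) -> 6  <-- first match

Answer: 1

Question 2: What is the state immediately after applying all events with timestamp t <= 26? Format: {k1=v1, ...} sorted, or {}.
Apply events with t <= 26 (4 events):
  after event 1 (t=6: INC y by 6): {y=6}
  after event 2 (t=12: SET x = 41): {x=41, y=6}
  after event 3 (t=18: DEC x by 15): {x=26, y=6}
  after event 4 (t=26: SET z = 26): {x=26, y=6, z=26}

Answer: {x=26, y=6, z=26}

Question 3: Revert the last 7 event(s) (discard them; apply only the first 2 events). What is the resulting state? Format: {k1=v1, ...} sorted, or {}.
Answer: {x=41, y=6}

Derivation:
Keep first 2 events (discard last 7):
  after event 1 (t=6: INC y by 6): {y=6}
  after event 2 (t=12: SET x = 41): {x=41, y=6}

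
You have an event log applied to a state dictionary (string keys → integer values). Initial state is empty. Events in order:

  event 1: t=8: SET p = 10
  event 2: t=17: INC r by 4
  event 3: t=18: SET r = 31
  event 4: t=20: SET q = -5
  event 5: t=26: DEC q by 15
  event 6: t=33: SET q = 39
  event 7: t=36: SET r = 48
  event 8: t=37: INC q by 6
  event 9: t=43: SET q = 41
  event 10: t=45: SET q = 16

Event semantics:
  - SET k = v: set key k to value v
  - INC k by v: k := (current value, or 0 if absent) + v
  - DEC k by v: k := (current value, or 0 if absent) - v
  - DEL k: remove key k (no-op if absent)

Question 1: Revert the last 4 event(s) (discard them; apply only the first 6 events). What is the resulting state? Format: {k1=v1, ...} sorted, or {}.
Keep first 6 events (discard last 4):
  after event 1 (t=8: SET p = 10): {p=10}
  after event 2 (t=17: INC r by 4): {p=10, r=4}
  after event 3 (t=18: SET r = 31): {p=10, r=31}
  after event 4 (t=20: SET q = -5): {p=10, q=-5, r=31}
  after event 5 (t=26: DEC q by 15): {p=10, q=-20, r=31}
  after event 6 (t=33: SET q = 39): {p=10, q=39, r=31}

Answer: {p=10, q=39, r=31}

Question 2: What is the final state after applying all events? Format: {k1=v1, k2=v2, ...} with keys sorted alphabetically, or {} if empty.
Answer: {p=10, q=16, r=48}

Derivation:
  after event 1 (t=8: SET p = 10): {p=10}
  after event 2 (t=17: INC r by 4): {p=10, r=4}
  after event 3 (t=18: SET r = 31): {p=10, r=31}
  after event 4 (t=20: SET q = -5): {p=10, q=-5, r=31}
  after event 5 (t=26: DEC q by 15): {p=10, q=-20, r=31}
  after event 6 (t=33: SET q = 39): {p=10, q=39, r=31}
  after event 7 (t=36: SET r = 48): {p=10, q=39, r=48}
  after event 8 (t=37: INC q by 6): {p=10, q=45, r=48}
  after event 9 (t=43: SET q = 41): {p=10, q=41, r=48}
  after event 10 (t=45: SET q = 16): {p=10, q=16, r=48}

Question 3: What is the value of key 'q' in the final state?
Answer: 16

Derivation:
Track key 'q' through all 10 events:
  event 1 (t=8: SET p = 10): q unchanged
  event 2 (t=17: INC r by 4): q unchanged
  event 3 (t=18: SET r = 31): q unchanged
  event 4 (t=20: SET q = -5): q (absent) -> -5
  event 5 (t=26: DEC q by 15): q -5 -> -20
  event 6 (t=33: SET q = 39): q -20 -> 39
  event 7 (t=36: SET r = 48): q unchanged
  event 8 (t=37: INC q by 6): q 39 -> 45
  event 9 (t=43: SET q = 41): q 45 -> 41
  event 10 (t=45: SET q = 16): q 41 -> 16
Final: q = 16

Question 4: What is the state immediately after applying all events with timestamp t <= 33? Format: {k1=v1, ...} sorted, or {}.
Apply events with t <= 33 (6 events):
  after event 1 (t=8: SET p = 10): {p=10}
  after event 2 (t=17: INC r by 4): {p=10, r=4}
  after event 3 (t=18: SET r = 31): {p=10, r=31}
  after event 4 (t=20: SET q = -5): {p=10, q=-5, r=31}
  after event 5 (t=26: DEC q by 15): {p=10, q=-20, r=31}
  after event 6 (t=33: SET q = 39): {p=10, q=39, r=31}

Answer: {p=10, q=39, r=31}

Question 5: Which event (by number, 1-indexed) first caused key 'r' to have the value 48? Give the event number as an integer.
Answer: 7

Derivation:
Looking for first event where r becomes 48:
  event 2: r = 4
  event 3: r = 31
  event 4: r = 31
  event 5: r = 31
  event 6: r = 31
  event 7: r 31 -> 48  <-- first match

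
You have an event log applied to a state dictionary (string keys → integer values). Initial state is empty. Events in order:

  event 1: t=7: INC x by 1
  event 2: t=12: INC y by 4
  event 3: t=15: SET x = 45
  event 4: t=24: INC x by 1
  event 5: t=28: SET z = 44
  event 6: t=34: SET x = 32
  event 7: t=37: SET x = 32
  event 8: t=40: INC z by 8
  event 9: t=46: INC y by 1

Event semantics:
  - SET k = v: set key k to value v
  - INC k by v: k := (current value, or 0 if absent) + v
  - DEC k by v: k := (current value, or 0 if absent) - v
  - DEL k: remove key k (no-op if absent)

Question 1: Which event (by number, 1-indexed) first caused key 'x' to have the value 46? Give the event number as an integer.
Looking for first event where x becomes 46:
  event 1: x = 1
  event 2: x = 1
  event 3: x = 45
  event 4: x 45 -> 46  <-- first match

Answer: 4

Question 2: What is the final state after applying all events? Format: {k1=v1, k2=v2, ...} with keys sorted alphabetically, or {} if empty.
  after event 1 (t=7: INC x by 1): {x=1}
  after event 2 (t=12: INC y by 4): {x=1, y=4}
  after event 3 (t=15: SET x = 45): {x=45, y=4}
  after event 4 (t=24: INC x by 1): {x=46, y=4}
  after event 5 (t=28: SET z = 44): {x=46, y=4, z=44}
  after event 6 (t=34: SET x = 32): {x=32, y=4, z=44}
  after event 7 (t=37: SET x = 32): {x=32, y=4, z=44}
  after event 8 (t=40: INC z by 8): {x=32, y=4, z=52}
  after event 9 (t=46: INC y by 1): {x=32, y=5, z=52}

Answer: {x=32, y=5, z=52}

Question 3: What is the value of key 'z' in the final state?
Answer: 52

Derivation:
Track key 'z' through all 9 events:
  event 1 (t=7: INC x by 1): z unchanged
  event 2 (t=12: INC y by 4): z unchanged
  event 3 (t=15: SET x = 45): z unchanged
  event 4 (t=24: INC x by 1): z unchanged
  event 5 (t=28: SET z = 44): z (absent) -> 44
  event 6 (t=34: SET x = 32): z unchanged
  event 7 (t=37: SET x = 32): z unchanged
  event 8 (t=40: INC z by 8): z 44 -> 52
  event 9 (t=46: INC y by 1): z unchanged
Final: z = 52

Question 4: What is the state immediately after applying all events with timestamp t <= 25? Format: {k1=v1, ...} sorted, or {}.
Answer: {x=46, y=4}

Derivation:
Apply events with t <= 25 (4 events):
  after event 1 (t=7: INC x by 1): {x=1}
  after event 2 (t=12: INC y by 4): {x=1, y=4}
  after event 3 (t=15: SET x = 45): {x=45, y=4}
  after event 4 (t=24: INC x by 1): {x=46, y=4}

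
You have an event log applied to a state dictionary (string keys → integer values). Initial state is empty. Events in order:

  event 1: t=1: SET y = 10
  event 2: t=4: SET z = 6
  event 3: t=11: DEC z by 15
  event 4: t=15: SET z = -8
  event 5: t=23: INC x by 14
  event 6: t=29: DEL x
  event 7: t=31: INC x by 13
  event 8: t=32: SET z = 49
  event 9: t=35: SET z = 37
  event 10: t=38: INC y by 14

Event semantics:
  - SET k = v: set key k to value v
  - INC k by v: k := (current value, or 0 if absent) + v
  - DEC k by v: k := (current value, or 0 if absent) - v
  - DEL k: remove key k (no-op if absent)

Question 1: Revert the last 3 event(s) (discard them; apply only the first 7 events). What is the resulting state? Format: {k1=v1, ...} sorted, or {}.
Answer: {x=13, y=10, z=-8}

Derivation:
Keep first 7 events (discard last 3):
  after event 1 (t=1: SET y = 10): {y=10}
  after event 2 (t=4: SET z = 6): {y=10, z=6}
  after event 3 (t=11: DEC z by 15): {y=10, z=-9}
  after event 4 (t=15: SET z = -8): {y=10, z=-8}
  after event 5 (t=23: INC x by 14): {x=14, y=10, z=-8}
  after event 6 (t=29: DEL x): {y=10, z=-8}
  after event 7 (t=31: INC x by 13): {x=13, y=10, z=-8}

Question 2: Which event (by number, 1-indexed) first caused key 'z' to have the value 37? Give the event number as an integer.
Looking for first event where z becomes 37:
  event 2: z = 6
  event 3: z = -9
  event 4: z = -8
  event 5: z = -8
  event 6: z = -8
  event 7: z = -8
  event 8: z = 49
  event 9: z 49 -> 37  <-- first match

Answer: 9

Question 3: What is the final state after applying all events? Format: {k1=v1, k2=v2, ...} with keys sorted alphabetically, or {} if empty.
Answer: {x=13, y=24, z=37}

Derivation:
  after event 1 (t=1: SET y = 10): {y=10}
  after event 2 (t=4: SET z = 6): {y=10, z=6}
  after event 3 (t=11: DEC z by 15): {y=10, z=-9}
  after event 4 (t=15: SET z = -8): {y=10, z=-8}
  after event 5 (t=23: INC x by 14): {x=14, y=10, z=-8}
  after event 6 (t=29: DEL x): {y=10, z=-8}
  after event 7 (t=31: INC x by 13): {x=13, y=10, z=-8}
  after event 8 (t=32: SET z = 49): {x=13, y=10, z=49}
  after event 9 (t=35: SET z = 37): {x=13, y=10, z=37}
  after event 10 (t=38: INC y by 14): {x=13, y=24, z=37}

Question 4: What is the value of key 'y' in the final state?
Answer: 24

Derivation:
Track key 'y' through all 10 events:
  event 1 (t=1: SET y = 10): y (absent) -> 10
  event 2 (t=4: SET z = 6): y unchanged
  event 3 (t=11: DEC z by 15): y unchanged
  event 4 (t=15: SET z = -8): y unchanged
  event 5 (t=23: INC x by 14): y unchanged
  event 6 (t=29: DEL x): y unchanged
  event 7 (t=31: INC x by 13): y unchanged
  event 8 (t=32: SET z = 49): y unchanged
  event 9 (t=35: SET z = 37): y unchanged
  event 10 (t=38: INC y by 14): y 10 -> 24
Final: y = 24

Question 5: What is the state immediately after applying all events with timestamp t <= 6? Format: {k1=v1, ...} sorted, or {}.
Answer: {y=10, z=6}

Derivation:
Apply events with t <= 6 (2 events):
  after event 1 (t=1: SET y = 10): {y=10}
  after event 2 (t=4: SET z = 6): {y=10, z=6}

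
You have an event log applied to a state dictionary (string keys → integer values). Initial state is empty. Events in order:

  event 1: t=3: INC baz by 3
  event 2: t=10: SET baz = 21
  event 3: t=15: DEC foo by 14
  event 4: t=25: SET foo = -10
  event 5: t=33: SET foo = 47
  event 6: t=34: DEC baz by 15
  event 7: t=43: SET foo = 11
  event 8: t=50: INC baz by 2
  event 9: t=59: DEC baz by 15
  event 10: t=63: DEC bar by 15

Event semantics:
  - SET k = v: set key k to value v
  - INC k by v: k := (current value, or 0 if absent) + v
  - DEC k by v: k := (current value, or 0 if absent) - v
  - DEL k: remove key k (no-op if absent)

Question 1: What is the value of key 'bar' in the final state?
Track key 'bar' through all 10 events:
  event 1 (t=3: INC baz by 3): bar unchanged
  event 2 (t=10: SET baz = 21): bar unchanged
  event 3 (t=15: DEC foo by 14): bar unchanged
  event 4 (t=25: SET foo = -10): bar unchanged
  event 5 (t=33: SET foo = 47): bar unchanged
  event 6 (t=34: DEC baz by 15): bar unchanged
  event 7 (t=43: SET foo = 11): bar unchanged
  event 8 (t=50: INC baz by 2): bar unchanged
  event 9 (t=59: DEC baz by 15): bar unchanged
  event 10 (t=63: DEC bar by 15): bar (absent) -> -15
Final: bar = -15

Answer: -15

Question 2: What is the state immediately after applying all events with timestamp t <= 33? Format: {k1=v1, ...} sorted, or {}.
Answer: {baz=21, foo=47}

Derivation:
Apply events with t <= 33 (5 events):
  after event 1 (t=3: INC baz by 3): {baz=3}
  after event 2 (t=10: SET baz = 21): {baz=21}
  after event 3 (t=15: DEC foo by 14): {baz=21, foo=-14}
  after event 4 (t=25: SET foo = -10): {baz=21, foo=-10}
  after event 5 (t=33: SET foo = 47): {baz=21, foo=47}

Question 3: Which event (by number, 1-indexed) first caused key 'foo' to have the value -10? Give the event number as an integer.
Looking for first event where foo becomes -10:
  event 3: foo = -14
  event 4: foo -14 -> -10  <-- first match

Answer: 4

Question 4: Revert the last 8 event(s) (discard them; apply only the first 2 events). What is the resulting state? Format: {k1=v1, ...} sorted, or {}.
Answer: {baz=21}

Derivation:
Keep first 2 events (discard last 8):
  after event 1 (t=3: INC baz by 3): {baz=3}
  after event 2 (t=10: SET baz = 21): {baz=21}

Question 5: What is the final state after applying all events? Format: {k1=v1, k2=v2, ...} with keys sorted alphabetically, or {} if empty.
Answer: {bar=-15, baz=-7, foo=11}

Derivation:
  after event 1 (t=3: INC baz by 3): {baz=3}
  after event 2 (t=10: SET baz = 21): {baz=21}
  after event 3 (t=15: DEC foo by 14): {baz=21, foo=-14}
  after event 4 (t=25: SET foo = -10): {baz=21, foo=-10}
  after event 5 (t=33: SET foo = 47): {baz=21, foo=47}
  after event 6 (t=34: DEC baz by 15): {baz=6, foo=47}
  after event 7 (t=43: SET foo = 11): {baz=6, foo=11}
  after event 8 (t=50: INC baz by 2): {baz=8, foo=11}
  after event 9 (t=59: DEC baz by 15): {baz=-7, foo=11}
  after event 10 (t=63: DEC bar by 15): {bar=-15, baz=-7, foo=11}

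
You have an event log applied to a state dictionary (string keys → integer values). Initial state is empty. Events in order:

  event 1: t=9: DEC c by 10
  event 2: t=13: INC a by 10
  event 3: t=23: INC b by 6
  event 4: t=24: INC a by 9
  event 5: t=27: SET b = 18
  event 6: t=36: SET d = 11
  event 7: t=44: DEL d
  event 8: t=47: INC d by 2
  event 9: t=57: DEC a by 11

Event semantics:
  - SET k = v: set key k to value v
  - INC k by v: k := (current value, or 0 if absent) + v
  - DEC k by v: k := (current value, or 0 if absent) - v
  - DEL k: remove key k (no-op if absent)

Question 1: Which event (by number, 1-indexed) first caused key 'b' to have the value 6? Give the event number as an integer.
Looking for first event where b becomes 6:
  event 3: b (absent) -> 6  <-- first match

Answer: 3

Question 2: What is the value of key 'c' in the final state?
Answer: -10

Derivation:
Track key 'c' through all 9 events:
  event 1 (t=9: DEC c by 10): c (absent) -> -10
  event 2 (t=13: INC a by 10): c unchanged
  event 3 (t=23: INC b by 6): c unchanged
  event 4 (t=24: INC a by 9): c unchanged
  event 5 (t=27: SET b = 18): c unchanged
  event 6 (t=36: SET d = 11): c unchanged
  event 7 (t=44: DEL d): c unchanged
  event 8 (t=47: INC d by 2): c unchanged
  event 9 (t=57: DEC a by 11): c unchanged
Final: c = -10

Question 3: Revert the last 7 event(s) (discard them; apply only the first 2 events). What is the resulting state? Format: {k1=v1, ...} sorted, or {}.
Keep first 2 events (discard last 7):
  after event 1 (t=9: DEC c by 10): {c=-10}
  after event 2 (t=13: INC a by 10): {a=10, c=-10}

Answer: {a=10, c=-10}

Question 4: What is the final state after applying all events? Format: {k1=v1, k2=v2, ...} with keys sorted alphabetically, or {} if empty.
  after event 1 (t=9: DEC c by 10): {c=-10}
  after event 2 (t=13: INC a by 10): {a=10, c=-10}
  after event 3 (t=23: INC b by 6): {a=10, b=6, c=-10}
  after event 4 (t=24: INC a by 9): {a=19, b=6, c=-10}
  after event 5 (t=27: SET b = 18): {a=19, b=18, c=-10}
  after event 6 (t=36: SET d = 11): {a=19, b=18, c=-10, d=11}
  after event 7 (t=44: DEL d): {a=19, b=18, c=-10}
  after event 8 (t=47: INC d by 2): {a=19, b=18, c=-10, d=2}
  after event 9 (t=57: DEC a by 11): {a=8, b=18, c=-10, d=2}

Answer: {a=8, b=18, c=-10, d=2}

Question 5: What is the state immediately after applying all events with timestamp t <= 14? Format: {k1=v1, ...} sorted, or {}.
Apply events with t <= 14 (2 events):
  after event 1 (t=9: DEC c by 10): {c=-10}
  after event 2 (t=13: INC a by 10): {a=10, c=-10}

Answer: {a=10, c=-10}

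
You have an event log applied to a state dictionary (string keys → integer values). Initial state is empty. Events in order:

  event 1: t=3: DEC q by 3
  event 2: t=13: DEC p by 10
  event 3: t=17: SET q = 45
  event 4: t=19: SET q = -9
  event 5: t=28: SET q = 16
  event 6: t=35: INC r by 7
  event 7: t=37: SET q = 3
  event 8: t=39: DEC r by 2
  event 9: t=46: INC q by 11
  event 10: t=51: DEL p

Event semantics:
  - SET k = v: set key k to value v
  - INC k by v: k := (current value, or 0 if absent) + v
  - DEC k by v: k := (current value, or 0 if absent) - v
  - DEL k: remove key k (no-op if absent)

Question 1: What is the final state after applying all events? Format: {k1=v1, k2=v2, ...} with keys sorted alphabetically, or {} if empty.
  after event 1 (t=3: DEC q by 3): {q=-3}
  after event 2 (t=13: DEC p by 10): {p=-10, q=-3}
  after event 3 (t=17: SET q = 45): {p=-10, q=45}
  after event 4 (t=19: SET q = -9): {p=-10, q=-9}
  after event 5 (t=28: SET q = 16): {p=-10, q=16}
  after event 6 (t=35: INC r by 7): {p=-10, q=16, r=7}
  after event 7 (t=37: SET q = 3): {p=-10, q=3, r=7}
  after event 8 (t=39: DEC r by 2): {p=-10, q=3, r=5}
  after event 9 (t=46: INC q by 11): {p=-10, q=14, r=5}
  after event 10 (t=51: DEL p): {q=14, r=5}

Answer: {q=14, r=5}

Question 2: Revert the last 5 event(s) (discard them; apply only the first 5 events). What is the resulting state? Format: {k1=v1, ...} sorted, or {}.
Answer: {p=-10, q=16}

Derivation:
Keep first 5 events (discard last 5):
  after event 1 (t=3: DEC q by 3): {q=-3}
  after event 2 (t=13: DEC p by 10): {p=-10, q=-3}
  after event 3 (t=17: SET q = 45): {p=-10, q=45}
  after event 4 (t=19: SET q = -9): {p=-10, q=-9}
  after event 5 (t=28: SET q = 16): {p=-10, q=16}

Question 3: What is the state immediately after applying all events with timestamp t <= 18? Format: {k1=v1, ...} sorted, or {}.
Answer: {p=-10, q=45}

Derivation:
Apply events with t <= 18 (3 events):
  after event 1 (t=3: DEC q by 3): {q=-3}
  after event 2 (t=13: DEC p by 10): {p=-10, q=-3}
  after event 3 (t=17: SET q = 45): {p=-10, q=45}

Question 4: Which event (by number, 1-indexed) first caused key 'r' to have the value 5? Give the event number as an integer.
Answer: 8

Derivation:
Looking for first event where r becomes 5:
  event 6: r = 7
  event 7: r = 7
  event 8: r 7 -> 5  <-- first match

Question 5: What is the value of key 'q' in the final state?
Track key 'q' through all 10 events:
  event 1 (t=3: DEC q by 3): q (absent) -> -3
  event 2 (t=13: DEC p by 10): q unchanged
  event 3 (t=17: SET q = 45): q -3 -> 45
  event 4 (t=19: SET q = -9): q 45 -> -9
  event 5 (t=28: SET q = 16): q -9 -> 16
  event 6 (t=35: INC r by 7): q unchanged
  event 7 (t=37: SET q = 3): q 16 -> 3
  event 8 (t=39: DEC r by 2): q unchanged
  event 9 (t=46: INC q by 11): q 3 -> 14
  event 10 (t=51: DEL p): q unchanged
Final: q = 14

Answer: 14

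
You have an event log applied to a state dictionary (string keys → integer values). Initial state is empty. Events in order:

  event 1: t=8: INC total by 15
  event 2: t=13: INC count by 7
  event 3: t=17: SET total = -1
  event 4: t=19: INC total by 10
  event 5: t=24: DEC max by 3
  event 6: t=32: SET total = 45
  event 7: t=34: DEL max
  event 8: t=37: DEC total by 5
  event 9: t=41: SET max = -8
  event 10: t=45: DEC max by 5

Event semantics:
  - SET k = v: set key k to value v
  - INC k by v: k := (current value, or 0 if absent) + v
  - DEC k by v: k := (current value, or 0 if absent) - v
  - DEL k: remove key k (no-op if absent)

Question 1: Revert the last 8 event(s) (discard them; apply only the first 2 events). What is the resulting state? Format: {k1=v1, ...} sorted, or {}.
Answer: {count=7, total=15}

Derivation:
Keep first 2 events (discard last 8):
  after event 1 (t=8: INC total by 15): {total=15}
  after event 2 (t=13: INC count by 7): {count=7, total=15}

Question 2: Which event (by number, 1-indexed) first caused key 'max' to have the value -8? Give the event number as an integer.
Looking for first event where max becomes -8:
  event 5: max = -3
  event 6: max = -3
  event 7: max = (absent)
  event 9: max (absent) -> -8  <-- first match

Answer: 9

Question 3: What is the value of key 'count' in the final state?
Track key 'count' through all 10 events:
  event 1 (t=8: INC total by 15): count unchanged
  event 2 (t=13: INC count by 7): count (absent) -> 7
  event 3 (t=17: SET total = -1): count unchanged
  event 4 (t=19: INC total by 10): count unchanged
  event 5 (t=24: DEC max by 3): count unchanged
  event 6 (t=32: SET total = 45): count unchanged
  event 7 (t=34: DEL max): count unchanged
  event 8 (t=37: DEC total by 5): count unchanged
  event 9 (t=41: SET max = -8): count unchanged
  event 10 (t=45: DEC max by 5): count unchanged
Final: count = 7

Answer: 7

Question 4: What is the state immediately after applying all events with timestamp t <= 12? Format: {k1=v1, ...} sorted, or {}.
Answer: {total=15}

Derivation:
Apply events with t <= 12 (1 events):
  after event 1 (t=8: INC total by 15): {total=15}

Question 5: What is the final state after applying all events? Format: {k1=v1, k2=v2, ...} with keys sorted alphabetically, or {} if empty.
Answer: {count=7, max=-13, total=40}

Derivation:
  after event 1 (t=8: INC total by 15): {total=15}
  after event 2 (t=13: INC count by 7): {count=7, total=15}
  after event 3 (t=17: SET total = -1): {count=7, total=-1}
  after event 4 (t=19: INC total by 10): {count=7, total=9}
  after event 5 (t=24: DEC max by 3): {count=7, max=-3, total=9}
  after event 6 (t=32: SET total = 45): {count=7, max=-3, total=45}
  after event 7 (t=34: DEL max): {count=7, total=45}
  after event 8 (t=37: DEC total by 5): {count=7, total=40}
  after event 9 (t=41: SET max = -8): {count=7, max=-8, total=40}
  after event 10 (t=45: DEC max by 5): {count=7, max=-13, total=40}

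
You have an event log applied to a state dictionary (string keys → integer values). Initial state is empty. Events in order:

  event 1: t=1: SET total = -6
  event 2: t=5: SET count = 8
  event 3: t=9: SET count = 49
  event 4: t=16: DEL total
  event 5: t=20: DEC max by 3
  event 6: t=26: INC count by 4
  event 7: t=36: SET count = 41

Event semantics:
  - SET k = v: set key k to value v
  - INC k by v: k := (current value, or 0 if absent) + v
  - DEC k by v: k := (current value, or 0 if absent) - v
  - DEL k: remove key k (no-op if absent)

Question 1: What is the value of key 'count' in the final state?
Track key 'count' through all 7 events:
  event 1 (t=1: SET total = -6): count unchanged
  event 2 (t=5: SET count = 8): count (absent) -> 8
  event 3 (t=9: SET count = 49): count 8 -> 49
  event 4 (t=16: DEL total): count unchanged
  event 5 (t=20: DEC max by 3): count unchanged
  event 6 (t=26: INC count by 4): count 49 -> 53
  event 7 (t=36: SET count = 41): count 53 -> 41
Final: count = 41

Answer: 41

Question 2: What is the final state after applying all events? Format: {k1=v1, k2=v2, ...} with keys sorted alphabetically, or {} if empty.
  after event 1 (t=1: SET total = -6): {total=-6}
  after event 2 (t=5: SET count = 8): {count=8, total=-6}
  after event 3 (t=9: SET count = 49): {count=49, total=-6}
  after event 4 (t=16: DEL total): {count=49}
  after event 5 (t=20: DEC max by 3): {count=49, max=-3}
  after event 6 (t=26: INC count by 4): {count=53, max=-3}
  after event 7 (t=36: SET count = 41): {count=41, max=-3}

Answer: {count=41, max=-3}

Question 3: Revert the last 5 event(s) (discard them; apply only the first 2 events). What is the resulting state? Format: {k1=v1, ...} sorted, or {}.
Keep first 2 events (discard last 5):
  after event 1 (t=1: SET total = -6): {total=-6}
  after event 2 (t=5: SET count = 8): {count=8, total=-6}

Answer: {count=8, total=-6}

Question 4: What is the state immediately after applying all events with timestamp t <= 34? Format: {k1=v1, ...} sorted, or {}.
Answer: {count=53, max=-3}

Derivation:
Apply events with t <= 34 (6 events):
  after event 1 (t=1: SET total = -6): {total=-6}
  after event 2 (t=5: SET count = 8): {count=8, total=-6}
  after event 3 (t=9: SET count = 49): {count=49, total=-6}
  after event 4 (t=16: DEL total): {count=49}
  after event 5 (t=20: DEC max by 3): {count=49, max=-3}
  after event 6 (t=26: INC count by 4): {count=53, max=-3}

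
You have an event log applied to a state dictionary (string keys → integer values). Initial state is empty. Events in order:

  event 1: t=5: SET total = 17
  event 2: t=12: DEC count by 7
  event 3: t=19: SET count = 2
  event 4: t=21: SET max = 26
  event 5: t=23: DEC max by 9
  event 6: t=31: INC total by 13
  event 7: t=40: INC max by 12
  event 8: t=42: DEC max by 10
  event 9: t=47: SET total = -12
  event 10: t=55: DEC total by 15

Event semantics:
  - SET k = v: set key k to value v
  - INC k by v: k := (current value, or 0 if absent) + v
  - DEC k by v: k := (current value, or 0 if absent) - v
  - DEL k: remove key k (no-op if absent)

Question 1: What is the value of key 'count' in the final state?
Answer: 2

Derivation:
Track key 'count' through all 10 events:
  event 1 (t=5: SET total = 17): count unchanged
  event 2 (t=12: DEC count by 7): count (absent) -> -7
  event 3 (t=19: SET count = 2): count -7 -> 2
  event 4 (t=21: SET max = 26): count unchanged
  event 5 (t=23: DEC max by 9): count unchanged
  event 6 (t=31: INC total by 13): count unchanged
  event 7 (t=40: INC max by 12): count unchanged
  event 8 (t=42: DEC max by 10): count unchanged
  event 9 (t=47: SET total = -12): count unchanged
  event 10 (t=55: DEC total by 15): count unchanged
Final: count = 2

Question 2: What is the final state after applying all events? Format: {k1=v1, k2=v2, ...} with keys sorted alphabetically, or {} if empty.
Answer: {count=2, max=19, total=-27}

Derivation:
  after event 1 (t=5: SET total = 17): {total=17}
  after event 2 (t=12: DEC count by 7): {count=-7, total=17}
  after event 3 (t=19: SET count = 2): {count=2, total=17}
  after event 4 (t=21: SET max = 26): {count=2, max=26, total=17}
  after event 5 (t=23: DEC max by 9): {count=2, max=17, total=17}
  after event 6 (t=31: INC total by 13): {count=2, max=17, total=30}
  after event 7 (t=40: INC max by 12): {count=2, max=29, total=30}
  after event 8 (t=42: DEC max by 10): {count=2, max=19, total=30}
  after event 9 (t=47: SET total = -12): {count=2, max=19, total=-12}
  after event 10 (t=55: DEC total by 15): {count=2, max=19, total=-27}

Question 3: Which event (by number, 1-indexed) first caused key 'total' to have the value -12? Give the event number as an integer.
Answer: 9

Derivation:
Looking for first event where total becomes -12:
  event 1: total = 17
  event 2: total = 17
  event 3: total = 17
  event 4: total = 17
  event 5: total = 17
  event 6: total = 30
  event 7: total = 30
  event 8: total = 30
  event 9: total 30 -> -12  <-- first match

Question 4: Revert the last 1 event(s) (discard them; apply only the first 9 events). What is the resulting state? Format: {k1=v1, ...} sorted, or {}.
Keep first 9 events (discard last 1):
  after event 1 (t=5: SET total = 17): {total=17}
  after event 2 (t=12: DEC count by 7): {count=-7, total=17}
  after event 3 (t=19: SET count = 2): {count=2, total=17}
  after event 4 (t=21: SET max = 26): {count=2, max=26, total=17}
  after event 5 (t=23: DEC max by 9): {count=2, max=17, total=17}
  after event 6 (t=31: INC total by 13): {count=2, max=17, total=30}
  after event 7 (t=40: INC max by 12): {count=2, max=29, total=30}
  after event 8 (t=42: DEC max by 10): {count=2, max=19, total=30}
  after event 9 (t=47: SET total = -12): {count=2, max=19, total=-12}

Answer: {count=2, max=19, total=-12}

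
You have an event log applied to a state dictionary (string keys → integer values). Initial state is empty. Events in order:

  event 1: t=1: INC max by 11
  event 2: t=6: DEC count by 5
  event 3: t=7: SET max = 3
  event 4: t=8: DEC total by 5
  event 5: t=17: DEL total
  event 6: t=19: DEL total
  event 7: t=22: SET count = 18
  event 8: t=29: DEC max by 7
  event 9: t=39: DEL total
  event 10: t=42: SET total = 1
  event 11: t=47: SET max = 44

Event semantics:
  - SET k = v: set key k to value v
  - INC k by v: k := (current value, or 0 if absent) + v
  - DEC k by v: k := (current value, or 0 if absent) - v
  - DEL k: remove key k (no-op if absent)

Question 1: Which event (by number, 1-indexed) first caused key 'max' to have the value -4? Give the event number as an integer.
Looking for first event where max becomes -4:
  event 1: max = 11
  event 2: max = 11
  event 3: max = 3
  event 4: max = 3
  event 5: max = 3
  event 6: max = 3
  event 7: max = 3
  event 8: max 3 -> -4  <-- first match

Answer: 8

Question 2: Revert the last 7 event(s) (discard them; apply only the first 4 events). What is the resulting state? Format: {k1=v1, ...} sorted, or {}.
Answer: {count=-5, max=3, total=-5}

Derivation:
Keep first 4 events (discard last 7):
  after event 1 (t=1: INC max by 11): {max=11}
  after event 2 (t=6: DEC count by 5): {count=-5, max=11}
  after event 3 (t=7: SET max = 3): {count=-5, max=3}
  after event 4 (t=8: DEC total by 5): {count=-5, max=3, total=-5}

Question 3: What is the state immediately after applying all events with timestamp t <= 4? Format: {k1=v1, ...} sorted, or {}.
Answer: {max=11}

Derivation:
Apply events with t <= 4 (1 events):
  after event 1 (t=1: INC max by 11): {max=11}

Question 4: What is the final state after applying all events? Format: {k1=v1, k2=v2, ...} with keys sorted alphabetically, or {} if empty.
  after event 1 (t=1: INC max by 11): {max=11}
  after event 2 (t=6: DEC count by 5): {count=-5, max=11}
  after event 3 (t=7: SET max = 3): {count=-5, max=3}
  after event 4 (t=8: DEC total by 5): {count=-5, max=3, total=-5}
  after event 5 (t=17: DEL total): {count=-5, max=3}
  after event 6 (t=19: DEL total): {count=-5, max=3}
  after event 7 (t=22: SET count = 18): {count=18, max=3}
  after event 8 (t=29: DEC max by 7): {count=18, max=-4}
  after event 9 (t=39: DEL total): {count=18, max=-4}
  after event 10 (t=42: SET total = 1): {count=18, max=-4, total=1}
  after event 11 (t=47: SET max = 44): {count=18, max=44, total=1}

Answer: {count=18, max=44, total=1}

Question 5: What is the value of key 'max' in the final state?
Answer: 44

Derivation:
Track key 'max' through all 11 events:
  event 1 (t=1: INC max by 11): max (absent) -> 11
  event 2 (t=6: DEC count by 5): max unchanged
  event 3 (t=7: SET max = 3): max 11 -> 3
  event 4 (t=8: DEC total by 5): max unchanged
  event 5 (t=17: DEL total): max unchanged
  event 6 (t=19: DEL total): max unchanged
  event 7 (t=22: SET count = 18): max unchanged
  event 8 (t=29: DEC max by 7): max 3 -> -4
  event 9 (t=39: DEL total): max unchanged
  event 10 (t=42: SET total = 1): max unchanged
  event 11 (t=47: SET max = 44): max -4 -> 44
Final: max = 44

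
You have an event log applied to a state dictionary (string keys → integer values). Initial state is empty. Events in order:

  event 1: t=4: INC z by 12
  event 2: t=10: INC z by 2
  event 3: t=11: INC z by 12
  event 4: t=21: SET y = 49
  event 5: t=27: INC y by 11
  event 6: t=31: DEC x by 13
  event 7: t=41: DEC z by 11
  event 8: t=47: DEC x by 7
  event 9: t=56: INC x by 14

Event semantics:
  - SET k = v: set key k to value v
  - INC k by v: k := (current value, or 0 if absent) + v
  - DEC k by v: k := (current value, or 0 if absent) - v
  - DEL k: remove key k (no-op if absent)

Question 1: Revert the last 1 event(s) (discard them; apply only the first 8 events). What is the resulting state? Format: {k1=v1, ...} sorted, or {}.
Answer: {x=-20, y=60, z=15}

Derivation:
Keep first 8 events (discard last 1):
  after event 1 (t=4: INC z by 12): {z=12}
  after event 2 (t=10: INC z by 2): {z=14}
  after event 3 (t=11: INC z by 12): {z=26}
  after event 4 (t=21: SET y = 49): {y=49, z=26}
  after event 5 (t=27: INC y by 11): {y=60, z=26}
  after event 6 (t=31: DEC x by 13): {x=-13, y=60, z=26}
  after event 7 (t=41: DEC z by 11): {x=-13, y=60, z=15}
  after event 8 (t=47: DEC x by 7): {x=-20, y=60, z=15}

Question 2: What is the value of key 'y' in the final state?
Answer: 60

Derivation:
Track key 'y' through all 9 events:
  event 1 (t=4: INC z by 12): y unchanged
  event 2 (t=10: INC z by 2): y unchanged
  event 3 (t=11: INC z by 12): y unchanged
  event 4 (t=21: SET y = 49): y (absent) -> 49
  event 5 (t=27: INC y by 11): y 49 -> 60
  event 6 (t=31: DEC x by 13): y unchanged
  event 7 (t=41: DEC z by 11): y unchanged
  event 8 (t=47: DEC x by 7): y unchanged
  event 9 (t=56: INC x by 14): y unchanged
Final: y = 60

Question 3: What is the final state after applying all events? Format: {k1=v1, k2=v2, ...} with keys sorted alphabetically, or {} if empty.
  after event 1 (t=4: INC z by 12): {z=12}
  after event 2 (t=10: INC z by 2): {z=14}
  after event 3 (t=11: INC z by 12): {z=26}
  after event 4 (t=21: SET y = 49): {y=49, z=26}
  after event 5 (t=27: INC y by 11): {y=60, z=26}
  after event 6 (t=31: DEC x by 13): {x=-13, y=60, z=26}
  after event 7 (t=41: DEC z by 11): {x=-13, y=60, z=15}
  after event 8 (t=47: DEC x by 7): {x=-20, y=60, z=15}
  after event 9 (t=56: INC x by 14): {x=-6, y=60, z=15}

Answer: {x=-6, y=60, z=15}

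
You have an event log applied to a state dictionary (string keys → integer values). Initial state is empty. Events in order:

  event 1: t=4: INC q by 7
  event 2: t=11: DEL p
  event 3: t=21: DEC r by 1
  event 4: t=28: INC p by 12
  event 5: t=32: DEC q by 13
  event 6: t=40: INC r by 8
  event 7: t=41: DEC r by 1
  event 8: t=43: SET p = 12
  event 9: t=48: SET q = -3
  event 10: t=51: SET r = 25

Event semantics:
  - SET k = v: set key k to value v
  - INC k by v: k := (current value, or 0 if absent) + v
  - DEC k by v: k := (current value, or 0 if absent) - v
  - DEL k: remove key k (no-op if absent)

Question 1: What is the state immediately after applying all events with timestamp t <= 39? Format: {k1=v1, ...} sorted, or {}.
Answer: {p=12, q=-6, r=-1}

Derivation:
Apply events with t <= 39 (5 events):
  after event 1 (t=4: INC q by 7): {q=7}
  after event 2 (t=11: DEL p): {q=7}
  after event 3 (t=21: DEC r by 1): {q=7, r=-1}
  after event 4 (t=28: INC p by 12): {p=12, q=7, r=-1}
  after event 5 (t=32: DEC q by 13): {p=12, q=-6, r=-1}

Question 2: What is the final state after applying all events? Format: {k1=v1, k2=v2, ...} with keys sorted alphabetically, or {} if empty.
  after event 1 (t=4: INC q by 7): {q=7}
  after event 2 (t=11: DEL p): {q=7}
  after event 3 (t=21: DEC r by 1): {q=7, r=-1}
  after event 4 (t=28: INC p by 12): {p=12, q=7, r=-1}
  after event 5 (t=32: DEC q by 13): {p=12, q=-6, r=-1}
  after event 6 (t=40: INC r by 8): {p=12, q=-6, r=7}
  after event 7 (t=41: DEC r by 1): {p=12, q=-6, r=6}
  after event 8 (t=43: SET p = 12): {p=12, q=-6, r=6}
  after event 9 (t=48: SET q = -3): {p=12, q=-3, r=6}
  after event 10 (t=51: SET r = 25): {p=12, q=-3, r=25}

Answer: {p=12, q=-3, r=25}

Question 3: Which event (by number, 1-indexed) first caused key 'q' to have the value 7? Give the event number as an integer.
Answer: 1

Derivation:
Looking for first event where q becomes 7:
  event 1: q (absent) -> 7  <-- first match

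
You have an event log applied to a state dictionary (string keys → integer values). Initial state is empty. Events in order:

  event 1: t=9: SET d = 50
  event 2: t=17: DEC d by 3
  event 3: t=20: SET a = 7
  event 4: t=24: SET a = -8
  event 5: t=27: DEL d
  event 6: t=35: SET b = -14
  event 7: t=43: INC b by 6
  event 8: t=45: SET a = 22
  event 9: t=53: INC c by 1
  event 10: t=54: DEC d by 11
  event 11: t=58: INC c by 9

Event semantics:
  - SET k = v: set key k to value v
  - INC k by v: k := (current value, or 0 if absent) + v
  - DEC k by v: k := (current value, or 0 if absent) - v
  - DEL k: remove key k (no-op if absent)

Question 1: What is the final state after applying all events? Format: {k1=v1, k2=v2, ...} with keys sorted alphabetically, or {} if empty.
Answer: {a=22, b=-8, c=10, d=-11}

Derivation:
  after event 1 (t=9: SET d = 50): {d=50}
  after event 2 (t=17: DEC d by 3): {d=47}
  after event 3 (t=20: SET a = 7): {a=7, d=47}
  after event 4 (t=24: SET a = -8): {a=-8, d=47}
  after event 5 (t=27: DEL d): {a=-8}
  after event 6 (t=35: SET b = -14): {a=-8, b=-14}
  after event 7 (t=43: INC b by 6): {a=-8, b=-8}
  after event 8 (t=45: SET a = 22): {a=22, b=-8}
  after event 9 (t=53: INC c by 1): {a=22, b=-8, c=1}
  after event 10 (t=54: DEC d by 11): {a=22, b=-8, c=1, d=-11}
  after event 11 (t=58: INC c by 9): {a=22, b=-8, c=10, d=-11}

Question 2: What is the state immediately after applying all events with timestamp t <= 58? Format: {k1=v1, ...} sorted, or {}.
Answer: {a=22, b=-8, c=10, d=-11}

Derivation:
Apply events with t <= 58 (11 events):
  after event 1 (t=9: SET d = 50): {d=50}
  after event 2 (t=17: DEC d by 3): {d=47}
  after event 3 (t=20: SET a = 7): {a=7, d=47}
  after event 4 (t=24: SET a = -8): {a=-8, d=47}
  after event 5 (t=27: DEL d): {a=-8}
  after event 6 (t=35: SET b = -14): {a=-8, b=-14}
  after event 7 (t=43: INC b by 6): {a=-8, b=-8}
  after event 8 (t=45: SET a = 22): {a=22, b=-8}
  after event 9 (t=53: INC c by 1): {a=22, b=-8, c=1}
  after event 10 (t=54: DEC d by 11): {a=22, b=-8, c=1, d=-11}
  after event 11 (t=58: INC c by 9): {a=22, b=-8, c=10, d=-11}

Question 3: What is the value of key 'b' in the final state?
Track key 'b' through all 11 events:
  event 1 (t=9: SET d = 50): b unchanged
  event 2 (t=17: DEC d by 3): b unchanged
  event 3 (t=20: SET a = 7): b unchanged
  event 4 (t=24: SET a = -8): b unchanged
  event 5 (t=27: DEL d): b unchanged
  event 6 (t=35: SET b = -14): b (absent) -> -14
  event 7 (t=43: INC b by 6): b -14 -> -8
  event 8 (t=45: SET a = 22): b unchanged
  event 9 (t=53: INC c by 1): b unchanged
  event 10 (t=54: DEC d by 11): b unchanged
  event 11 (t=58: INC c by 9): b unchanged
Final: b = -8

Answer: -8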